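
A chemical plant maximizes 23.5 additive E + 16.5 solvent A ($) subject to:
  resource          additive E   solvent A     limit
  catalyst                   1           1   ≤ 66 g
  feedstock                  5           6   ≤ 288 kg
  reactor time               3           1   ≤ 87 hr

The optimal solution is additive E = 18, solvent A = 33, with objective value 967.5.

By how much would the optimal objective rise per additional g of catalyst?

Binding: feedstock and reactor time. Non-binding: catalyst (15 unused).
Since catalyst is not tight, its dual is 0.
From A_Bᵀ y = c: 5·y_feedstock + 3·y_reactor time = 23.5; 6·y_feedstock + 1·y_reactor time = 16.5.
Solving: y_feedstock = 2, y_reactor time = 4.5.
Shadow price of catalyst = 0.

0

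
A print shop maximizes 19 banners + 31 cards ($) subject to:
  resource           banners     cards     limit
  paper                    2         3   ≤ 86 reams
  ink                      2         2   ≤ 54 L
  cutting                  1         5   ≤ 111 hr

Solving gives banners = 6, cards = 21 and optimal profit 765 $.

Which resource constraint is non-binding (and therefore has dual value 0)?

paper

paper: 75/86 (slack 11)
ink: 54/54 (binding)
cutting: 111/111 (binding)
By complementary slackness, a constraint with positive slack has shadow price 0 → paper.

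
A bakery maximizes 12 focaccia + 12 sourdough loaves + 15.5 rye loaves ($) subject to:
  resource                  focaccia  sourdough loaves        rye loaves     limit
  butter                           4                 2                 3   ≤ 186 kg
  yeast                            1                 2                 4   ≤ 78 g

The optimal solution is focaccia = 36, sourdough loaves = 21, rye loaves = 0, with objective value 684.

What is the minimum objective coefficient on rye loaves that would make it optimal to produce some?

22

Both butter and yeast are binding at x*.
From A_Bᵀ y = c: 4·y_butter + 1·y_yeast = 12; 2·y_butter + 2·y_yeast = 12.
Solving: y_butter = 2, y_yeast = 4.
rye loaves enters the basis when its profit ≥ yᵀa₃ = 2·3 + 4·4 = 22.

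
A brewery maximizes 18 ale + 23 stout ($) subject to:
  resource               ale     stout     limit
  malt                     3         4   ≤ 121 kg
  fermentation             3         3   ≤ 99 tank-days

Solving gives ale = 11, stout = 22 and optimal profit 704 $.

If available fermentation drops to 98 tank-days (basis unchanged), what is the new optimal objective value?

Check each constraint at x*: malt 121/121 (tight); fermentation 99/99 (tight).
The binding rows give the dual system: 3·y_malt + 3·y_fermentation = 18 and 4·y_malt + 3·y_fermentation = 23.
→ y_malt = 5 and y_fermentation = 1.
Δz = y_fermentation·Δb = 1 × (-1) = -1, so new z* = 704 − 1 = 703.

703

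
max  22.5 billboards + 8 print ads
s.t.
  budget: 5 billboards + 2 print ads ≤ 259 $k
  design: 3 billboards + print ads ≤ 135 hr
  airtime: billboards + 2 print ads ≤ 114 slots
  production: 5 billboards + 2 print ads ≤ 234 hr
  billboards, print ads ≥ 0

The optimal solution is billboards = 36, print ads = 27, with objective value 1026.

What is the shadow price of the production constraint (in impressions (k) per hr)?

Binding: design and production. Non-binding: budget (25 unused), airtime (24 unused).
Since budget, airtime are not tight, their duals are 0.
Dual feasibility on the basic columns requires 3·y_design + 5·y_production = 22.5, 1·y_design + 2·y_production = 8.
Solving: y_design = 5, y_production = 1.5.
Shadow price of production = 1.5.

1.5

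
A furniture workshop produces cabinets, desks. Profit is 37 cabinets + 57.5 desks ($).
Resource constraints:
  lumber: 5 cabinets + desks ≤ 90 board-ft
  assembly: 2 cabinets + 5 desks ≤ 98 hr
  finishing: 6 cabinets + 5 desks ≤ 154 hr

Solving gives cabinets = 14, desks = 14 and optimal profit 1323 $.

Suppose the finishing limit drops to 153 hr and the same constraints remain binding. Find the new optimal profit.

1319.5

Check each constraint at x*: lumber 84/90 (slack 6); assembly 98/98 (tight); finishing 154/154 (tight).
By complementary slackness, y = 0 for the non-binding constraint.
Dual feasibility on the basic columns requires 2·y_assembly + 6·y_finishing = 37, 5·y_assembly + 5·y_finishing = 57.5.
→ y_assembly = 8 and y_finishing = 3.5.
Δz = y_finishing·Δb = 3.5 × (-1) = -3.5, so new z* = 1323 − 3.5 = 1319.5.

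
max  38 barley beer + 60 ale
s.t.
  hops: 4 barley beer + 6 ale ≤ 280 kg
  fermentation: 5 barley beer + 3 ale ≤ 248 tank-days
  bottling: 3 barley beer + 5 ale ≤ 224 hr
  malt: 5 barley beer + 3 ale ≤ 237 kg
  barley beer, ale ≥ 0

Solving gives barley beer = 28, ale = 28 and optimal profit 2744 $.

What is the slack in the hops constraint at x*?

hops used = 4·28 + 6·28 = 280; slack = 280 − 280 = 0.

0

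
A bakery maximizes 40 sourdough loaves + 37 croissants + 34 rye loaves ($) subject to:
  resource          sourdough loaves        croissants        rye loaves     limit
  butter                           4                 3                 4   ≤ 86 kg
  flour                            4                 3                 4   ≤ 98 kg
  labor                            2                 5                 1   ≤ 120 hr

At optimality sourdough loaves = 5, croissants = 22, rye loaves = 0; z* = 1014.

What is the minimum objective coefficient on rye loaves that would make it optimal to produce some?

38

Check each constraint at x*: butter 86/86 (tight); flour 86/98 (slack 12); labor 120/120 (tight).
Slack constraints have shadow price 0 (complementary slackness).
Dual feasibility on the basic columns requires 4·y_butter + 2·y_labor = 40, 3·y_butter + 5·y_labor = 37.
This yields shadow prices y_butter = 9, y_labor = 2.
rye loaves enters the basis when its profit ≥ yᵀa₃ = 9·4 + 2·1 = 38.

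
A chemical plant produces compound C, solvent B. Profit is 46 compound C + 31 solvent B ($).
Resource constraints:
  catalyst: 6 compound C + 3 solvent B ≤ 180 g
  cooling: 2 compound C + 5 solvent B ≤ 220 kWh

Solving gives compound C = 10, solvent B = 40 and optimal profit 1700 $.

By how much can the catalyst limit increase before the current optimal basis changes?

Binding constraints: catalyst, cooling. The basis is B = [[6,3],[2,5]] with det 24.
Per unit increase in catalyst, x* moves by d = (0.2083, -0.0833).
The basis stays optimal until solvent B reaches 0; allowable increase = 480 g.

480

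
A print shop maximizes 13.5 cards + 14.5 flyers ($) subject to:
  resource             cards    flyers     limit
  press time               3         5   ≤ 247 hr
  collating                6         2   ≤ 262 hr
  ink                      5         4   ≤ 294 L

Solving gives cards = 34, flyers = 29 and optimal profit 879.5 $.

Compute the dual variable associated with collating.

1

At the optimum: press time uses 247 of 247 (binding); collating uses 262 of 262 (binding); ink uses 286 of 294 (slack = 8).
Slack constraints have shadow price 0 (complementary slackness).
Dual feasibility on the basic columns requires 3·y_press time + 6·y_collating = 13.5, 5·y_press time + 2·y_collating = 14.5.
→ y_press time = 2.5 and y_collating = 1.
Shadow price of collating = 1.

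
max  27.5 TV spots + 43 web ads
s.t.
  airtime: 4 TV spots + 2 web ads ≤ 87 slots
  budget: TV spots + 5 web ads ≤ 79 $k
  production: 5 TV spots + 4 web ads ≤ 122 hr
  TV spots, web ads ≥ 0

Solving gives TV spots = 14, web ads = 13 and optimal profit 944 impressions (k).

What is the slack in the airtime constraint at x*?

airtime used = 4·14 + 2·13 = 82; slack = 87 − 82 = 5.

5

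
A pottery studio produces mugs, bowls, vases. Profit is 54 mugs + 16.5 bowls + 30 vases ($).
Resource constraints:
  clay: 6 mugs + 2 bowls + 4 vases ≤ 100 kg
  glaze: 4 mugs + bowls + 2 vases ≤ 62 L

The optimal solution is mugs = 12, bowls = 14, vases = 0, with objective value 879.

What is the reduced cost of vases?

-3

At the optimum: clay uses 100 of 100 (binding); glaze uses 62 of 62 (binding).
The binding rows give the dual system: 6·y_clay + 4·y_glaze = 54 and 2·y_clay + 1·y_glaze = 16.5.
This yields shadow prices y_clay = 6, y_glaze = 4.5.
Reduced cost of vases: c₃ − yᵀa₃ = 30 − (6·4 + 4.5·2) = 30 − 33 = -3.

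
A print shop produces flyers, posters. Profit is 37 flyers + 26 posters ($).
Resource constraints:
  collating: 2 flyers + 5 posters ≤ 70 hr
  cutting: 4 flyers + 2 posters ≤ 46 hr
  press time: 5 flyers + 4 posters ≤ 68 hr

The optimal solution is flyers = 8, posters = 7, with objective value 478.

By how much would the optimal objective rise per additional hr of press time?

Binding: cutting and press time. Non-binding: collating (19 unused).
Since collating is not tight, its dual is 0.
Dual feasibility on the basic columns requires 4·y_cutting + 5·y_press time = 37, 2·y_cutting + 4·y_press time = 26.
→ y_cutting = 3 and y_press time = 5.
Shadow price of press time = 5.

5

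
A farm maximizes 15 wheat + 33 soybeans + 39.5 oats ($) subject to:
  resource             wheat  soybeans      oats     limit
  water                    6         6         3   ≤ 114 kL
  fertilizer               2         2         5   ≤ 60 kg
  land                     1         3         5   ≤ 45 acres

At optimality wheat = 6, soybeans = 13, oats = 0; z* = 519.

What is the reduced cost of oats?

-8.5

Check each constraint at x*: water 114/114 (tight); fertilizer 38/60 (slack 22); land 45/45 (tight).
Since fertilizer is not tight, its dual is 0.
From A_Bᵀ y = c: 6·y_water + 1·y_land = 15; 6·y_water + 3·y_land = 33.
→ y_water = 1 and y_land = 9.
Reduced cost of oats: c₃ − yᵀa₃ = 39.5 − (1·3 + 9·5) = 39.5 − 48 = -8.5.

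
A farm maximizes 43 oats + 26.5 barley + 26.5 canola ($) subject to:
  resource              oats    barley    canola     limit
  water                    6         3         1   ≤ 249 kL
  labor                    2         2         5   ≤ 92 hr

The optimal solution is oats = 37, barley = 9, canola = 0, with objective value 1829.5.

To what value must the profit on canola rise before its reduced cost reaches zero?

At the optimum: water uses 249 of 249 (binding); labor uses 92 of 92 (binding).
Dual feasibility on the basic columns requires 6·y_water + 2·y_labor = 43, 3·y_water + 2·y_labor = 26.5.
This yields shadow prices y_water = 5.5, y_labor = 5.
canola enters the basis when its profit ≥ yᵀa₃ = 5.5·1 + 5·5 = 30.5.

30.5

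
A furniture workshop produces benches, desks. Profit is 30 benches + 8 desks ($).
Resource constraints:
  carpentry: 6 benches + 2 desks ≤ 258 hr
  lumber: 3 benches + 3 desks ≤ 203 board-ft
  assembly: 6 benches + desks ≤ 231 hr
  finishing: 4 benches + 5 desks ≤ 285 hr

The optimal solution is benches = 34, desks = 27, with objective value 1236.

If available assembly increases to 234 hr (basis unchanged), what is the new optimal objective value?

1242

Binding: carpentry and assembly. Non-binding: lumber (20 unused), finishing (14 unused).
By complementary slackness, y = 0 for the non-binding constraints.
The binding rows give the dual system: 6·y_carpentry + 6·y_assembly = 30 and 2·y_carpentry + 1·y_assembly = 8.
→ y_carpentry = 3 and y_assembly = 2.
Δz = y_assembly·Δb = 2 × (3) = 6, so new z* = 1236 + 6 = 1242.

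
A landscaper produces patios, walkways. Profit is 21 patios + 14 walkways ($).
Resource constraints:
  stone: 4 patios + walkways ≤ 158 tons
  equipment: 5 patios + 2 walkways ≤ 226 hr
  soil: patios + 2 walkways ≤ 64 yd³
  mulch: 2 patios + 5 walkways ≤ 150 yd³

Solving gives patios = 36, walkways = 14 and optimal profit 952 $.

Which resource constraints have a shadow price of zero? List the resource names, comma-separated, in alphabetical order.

equipment, mulch

stone: 158/158 (binding)
equipment: 208/226 (slack 18)
soil: 64/64 (binding)
mulch: 142/150 (slack 8)
By complementary slackness, a constraint with positive slack has shadow price 0 → equipment, mulch.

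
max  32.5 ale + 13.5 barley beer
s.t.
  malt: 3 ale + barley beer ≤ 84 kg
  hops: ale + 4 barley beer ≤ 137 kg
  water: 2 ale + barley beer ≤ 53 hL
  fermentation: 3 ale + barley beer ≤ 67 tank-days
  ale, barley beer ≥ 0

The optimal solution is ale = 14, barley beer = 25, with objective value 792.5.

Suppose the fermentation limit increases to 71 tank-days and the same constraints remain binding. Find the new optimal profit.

Binding: water and fermentation. Non-binding: malt (17 unused), hops (23 unused).
By complementary slackness, y = 0 for the non-binding constraints.
The binding rows give the dual system: 2·y_water + 3·y_fermentation = 32.5 and 1·y_water + 1·y_fermentation = 13.5.
→ y_water = 8 and y_fermentation = 5.5.
Δz = y_fermentation·Δb = 5.5 × (4) = 22, so new z* = 792.5 + 22 = 814.5.

814.5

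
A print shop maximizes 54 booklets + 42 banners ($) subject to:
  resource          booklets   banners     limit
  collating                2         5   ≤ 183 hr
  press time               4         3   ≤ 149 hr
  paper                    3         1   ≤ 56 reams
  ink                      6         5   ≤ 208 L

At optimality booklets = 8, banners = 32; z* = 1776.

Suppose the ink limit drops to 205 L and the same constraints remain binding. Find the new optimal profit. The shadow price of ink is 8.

1752

Δb = -3, so new z* = 1776 + (8)·(-3) = 1776 − 24 = 1752.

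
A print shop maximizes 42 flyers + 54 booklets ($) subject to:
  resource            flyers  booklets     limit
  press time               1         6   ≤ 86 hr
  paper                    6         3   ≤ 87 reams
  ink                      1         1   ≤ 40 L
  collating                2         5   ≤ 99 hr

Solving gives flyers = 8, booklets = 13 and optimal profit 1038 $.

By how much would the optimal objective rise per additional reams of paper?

At the optimum: press time uses 86 of 86 (binding); paper uses 87 of 87 (binding); ink uses 21 of 40 (slack = 19); collating uses 81 of 99 (slack = 18).
By complementary slackness, y = 0 for the non-binding constraints.
From A_Bᵀ y = c: 1·y_press time + 6·y_paper = 42; 6·y_press time + 3·y_paper = 54.
Solving: y_press time = 6, y_paper = 6.
Shadow price of paper = 6.

6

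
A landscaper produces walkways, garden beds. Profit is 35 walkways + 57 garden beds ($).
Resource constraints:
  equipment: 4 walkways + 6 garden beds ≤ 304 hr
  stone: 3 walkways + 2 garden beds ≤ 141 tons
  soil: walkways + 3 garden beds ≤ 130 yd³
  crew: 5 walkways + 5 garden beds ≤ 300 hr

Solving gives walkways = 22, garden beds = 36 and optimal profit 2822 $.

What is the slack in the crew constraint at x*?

10

crew used = 5·22 + 5·36 = 290; slack = 300 − 290 = 10.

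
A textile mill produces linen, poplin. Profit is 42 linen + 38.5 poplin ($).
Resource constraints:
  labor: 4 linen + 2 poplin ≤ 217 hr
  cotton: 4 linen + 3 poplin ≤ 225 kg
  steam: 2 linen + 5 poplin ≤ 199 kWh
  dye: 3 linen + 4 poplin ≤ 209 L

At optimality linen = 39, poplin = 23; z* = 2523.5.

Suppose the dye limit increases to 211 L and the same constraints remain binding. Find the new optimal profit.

2531.5

At the optimum: labor uses 202 of 217 (slack = 15); cotton uses 225 of 225 (binding); steam uses 193 of 199 (slack = 6); dye uses 209 of 209 (binding).
Slack constraints have shadow price 0 (complementary slackness).
From A_Bᵀ y = c: 4·y_cotton + 3·y_dye = 42; 3·y_cotton + 4·y_dye = 38.5.
Solving: y_cotton = 7.5, y_dye = 4.
Δz = y_dye·Δb = 4 × (2) = 8, so new z* = 2523.5 + 8 = 2531.5.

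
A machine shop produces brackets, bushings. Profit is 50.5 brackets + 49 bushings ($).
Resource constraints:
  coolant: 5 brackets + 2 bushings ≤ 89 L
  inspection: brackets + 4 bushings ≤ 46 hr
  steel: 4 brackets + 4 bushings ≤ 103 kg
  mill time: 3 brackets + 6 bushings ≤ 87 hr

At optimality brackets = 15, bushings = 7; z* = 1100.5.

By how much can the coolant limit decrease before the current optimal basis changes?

Binding constraints: coolant, mill time. The basis is B = [[5,2],[3,6]] with det 24.
Per unit decrease in coolant, x* moves by d = (-0.25, 0.125).
The basis stays optimal until inspection becomes binding; allowable decrease = 12 L.

12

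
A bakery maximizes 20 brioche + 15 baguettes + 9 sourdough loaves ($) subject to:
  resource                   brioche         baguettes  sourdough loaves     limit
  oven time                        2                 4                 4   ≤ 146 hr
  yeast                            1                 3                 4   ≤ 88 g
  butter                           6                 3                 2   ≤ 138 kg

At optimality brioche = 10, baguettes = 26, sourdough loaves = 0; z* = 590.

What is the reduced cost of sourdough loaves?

-5

Binding: yeast and butter. Non-binding: oven time (22 unused).
Slack constraints have shadow price 0 (complementary slackness).
The binding rows give the dual system: 1·y_yeast + 6·y_butter = 20 and 3·y_yeast + 3·y_butter = 15.
This yields shadow prices y_yeast = 2, y_butter = 3.
Reduced cost of sourdough loaves: c₃ − yᵀa₃ = 9 − (2·4 + 3·2) = 9 − 14 = -5.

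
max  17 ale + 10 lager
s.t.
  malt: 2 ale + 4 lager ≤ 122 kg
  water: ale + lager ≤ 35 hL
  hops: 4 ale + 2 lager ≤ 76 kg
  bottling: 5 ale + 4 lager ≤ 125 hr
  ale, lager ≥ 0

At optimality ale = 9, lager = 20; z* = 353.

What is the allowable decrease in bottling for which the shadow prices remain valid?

30

Binding constraints: hops, bottling. The basis is B = [[4,2],[5,4]] with det 6.
Per unit decrease in bottling, x* moves by d = (0.3333, -0.6667).
The basis stays optimal until lager reaches 0; allowable decrease = 30 hr.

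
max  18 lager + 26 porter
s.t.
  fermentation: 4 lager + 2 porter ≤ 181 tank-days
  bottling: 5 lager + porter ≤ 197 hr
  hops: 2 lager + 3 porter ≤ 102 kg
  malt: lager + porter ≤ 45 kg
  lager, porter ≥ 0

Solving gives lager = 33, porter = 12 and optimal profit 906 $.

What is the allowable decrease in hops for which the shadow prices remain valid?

Binding constraints: hops, malt. The basis is B = [[2,3],[1,1]] with det -1.
Per unit decrease in hops, x* moves by d = (1, -1).
The basis stays optimal until bottling becomes binding; allowable decrease = 5 kg.

5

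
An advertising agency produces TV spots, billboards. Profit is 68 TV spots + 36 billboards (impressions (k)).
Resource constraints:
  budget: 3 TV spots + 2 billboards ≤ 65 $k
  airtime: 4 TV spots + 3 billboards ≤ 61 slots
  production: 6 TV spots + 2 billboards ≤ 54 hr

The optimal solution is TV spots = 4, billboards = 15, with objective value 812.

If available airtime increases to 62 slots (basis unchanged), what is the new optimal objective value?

820

At the optimum: budget uses 42 of 65 (slack = 23); airtime uses 61 of 61 (binding); production uses 54 of 54 (binding).
Since budget is not tight, its dual is 0.
Dual feasibility on the basic columns requires 4·y_airtime + 6·y_production = 68, 3·y_airtime + 2·y_production = 36.
This yields shadow prices y_airtime = 8, y_production = 6.
Δz = y_airtime·Δb = 8 × (1) = 8, so new z* = 812 + 8 = 820.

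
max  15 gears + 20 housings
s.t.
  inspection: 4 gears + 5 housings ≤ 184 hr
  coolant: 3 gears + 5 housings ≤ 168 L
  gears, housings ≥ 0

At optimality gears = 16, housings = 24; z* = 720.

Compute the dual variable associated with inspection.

Check each constraint at x*: inspection 184/184 (tight); coolant 168/168 (tight).
From A_Bᵀ y = c: 4·y_inspection + 3·y_coolant = 15; 5·y_inspection + 5·y_coolant = 20.
Solving: y_inspection = 3, y_coolant = 1.
Shadow price of inspection = 3.

3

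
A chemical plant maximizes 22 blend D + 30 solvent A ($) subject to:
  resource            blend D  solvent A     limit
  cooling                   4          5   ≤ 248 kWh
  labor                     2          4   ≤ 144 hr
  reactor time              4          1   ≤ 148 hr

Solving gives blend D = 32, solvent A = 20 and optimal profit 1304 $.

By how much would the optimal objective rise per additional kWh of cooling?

At the optimum: cooling uses 228 of 248 (slack = 20); labor uses 144 of 144 (binding); reactor time uses 148 of 148 (binding).
By complementary slackness, y = 0 for the non-binding constraint.
The binding rows give the dual system: 2·y_labor + 4·y_reactor time = 22 and 4·y_labor + 1·y_reactor time = 30.
This yields shadow prices y_labor = 7, y_reactor time = 2.
Shadow price of cooling = 0.

0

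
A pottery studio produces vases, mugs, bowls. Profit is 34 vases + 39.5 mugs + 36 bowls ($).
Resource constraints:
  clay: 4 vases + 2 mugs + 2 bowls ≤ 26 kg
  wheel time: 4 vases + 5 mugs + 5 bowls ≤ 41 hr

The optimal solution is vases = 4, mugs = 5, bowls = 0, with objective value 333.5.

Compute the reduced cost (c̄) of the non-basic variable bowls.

At the optimum: clay uses 26 of 26 (binding); wheel time uses 41 of 41 (binding).
The binding rows give the dual system: 4·y_clay + 4·y_wheel time = 34 and 2·y_clay + 5·y_wheel time = 39.5.
Solving: y_clay = 1, y_wheel time = 7.5.
Reduced cost of bowls: c₃ − yᵀa₃ = 36 − (1·2 + 7.5·5) = 36 − 39.5 = -3.5.

-3.5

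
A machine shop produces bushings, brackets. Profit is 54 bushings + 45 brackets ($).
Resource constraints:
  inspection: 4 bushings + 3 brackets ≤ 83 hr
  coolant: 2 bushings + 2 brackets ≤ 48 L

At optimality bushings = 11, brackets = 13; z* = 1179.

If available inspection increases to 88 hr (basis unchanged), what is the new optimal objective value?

1224

At the optimum: inspection uses 83 of 83 (binding); coolant uses 48 of 48 (binding).
Dual feasibility on the basic columns requires 4·y_inspection + 2·y_coolant = 54, 3·y_inspection + 2·y_coolant = 45.
Solving: y_inspection = 9, y_coolant = 9.
Δz = y_inspection·Δb = 9 × (5) = 45, so new z* = 1179 + 45 = 1224.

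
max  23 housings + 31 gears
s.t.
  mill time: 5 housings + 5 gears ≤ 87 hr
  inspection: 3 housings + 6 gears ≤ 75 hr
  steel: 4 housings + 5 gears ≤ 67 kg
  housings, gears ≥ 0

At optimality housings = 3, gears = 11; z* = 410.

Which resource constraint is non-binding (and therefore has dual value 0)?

mill time: 70/87 (slack 17)
inspection: 75/75 (binding)
steel: 67/67 (binding)
By complementary slackness, a constraint with positive slack has shadow price 0 → mill time.

mill time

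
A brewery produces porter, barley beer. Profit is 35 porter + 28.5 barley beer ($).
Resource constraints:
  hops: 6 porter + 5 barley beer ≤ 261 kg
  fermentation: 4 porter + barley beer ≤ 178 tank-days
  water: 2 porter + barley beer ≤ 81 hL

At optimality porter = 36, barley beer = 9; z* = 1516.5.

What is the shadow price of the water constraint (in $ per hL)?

At the optimum: hops uses 261 of 261 (binding); fermentation uses 153 of 178 (slack = 25); water uses 81 of 81 (binding).
Slack constraints have shadow price 0 (complementary slackness).
From A_Bᵀ y = c: 6·y_hops + 2·y_water = 35; 5·y_hops + 1·y_water = 28.5.
→ y_hops = 5.5 and y_water = 1.
Shadow price of water = 1.

1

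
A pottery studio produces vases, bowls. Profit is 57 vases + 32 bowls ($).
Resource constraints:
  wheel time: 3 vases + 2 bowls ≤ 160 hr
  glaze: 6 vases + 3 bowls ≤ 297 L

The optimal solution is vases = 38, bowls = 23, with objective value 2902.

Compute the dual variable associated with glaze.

Both wheel time and glaze are binding at x*.
From A_Bᵀ y = c: 3·y_wheel time + 6·y_glaze = 57; 2·y_wheel time + 3·y_glaze = 32.
→ y_wheel time = 7 and y_glaze = 6.
Shadow price of glaze = 6.

6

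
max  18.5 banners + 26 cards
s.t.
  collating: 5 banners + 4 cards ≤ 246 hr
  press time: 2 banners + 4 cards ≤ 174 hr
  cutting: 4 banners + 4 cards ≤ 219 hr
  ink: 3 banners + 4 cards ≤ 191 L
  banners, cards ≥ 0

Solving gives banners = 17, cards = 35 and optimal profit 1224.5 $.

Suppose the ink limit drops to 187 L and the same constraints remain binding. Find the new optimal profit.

1202.5

Binding: press time and ink. Non-binding: collating (21 unused), cutting (11 unused).
Since collating, cutting are not tight, their duals are 0.
Dual feasibility on the basic columns requires 2·y_press time + 3·y_ink = 18.5, 4·y_press time + 4·y_ink = 26.
→ y_press time = 1 and y_ink = 5.5.
Δz = y_ink·Δb = 5.5 × (-4) = -22, so new z* = 1224.5 − 22 = 1202.5.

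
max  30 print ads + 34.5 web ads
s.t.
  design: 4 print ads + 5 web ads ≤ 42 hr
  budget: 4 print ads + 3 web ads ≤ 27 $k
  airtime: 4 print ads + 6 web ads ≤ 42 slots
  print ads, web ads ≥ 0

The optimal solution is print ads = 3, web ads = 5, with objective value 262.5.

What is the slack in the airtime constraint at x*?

0

airtime used = 4·3 + 6·5 = 42; slack = 42 − 42 = 0.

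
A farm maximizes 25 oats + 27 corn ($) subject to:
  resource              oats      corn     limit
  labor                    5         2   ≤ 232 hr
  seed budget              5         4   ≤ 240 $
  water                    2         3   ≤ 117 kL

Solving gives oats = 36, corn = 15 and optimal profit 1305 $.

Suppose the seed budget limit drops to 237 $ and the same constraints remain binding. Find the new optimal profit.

1296

Check each constraint at x*: labor 210/232 (slack 22); seed budget 240/240 (tight); water 117/117 (tight).
Since labor is not tight, its dual is 0.
Dual feasibility on the basic columns requires 5·y_seed budget + 2·y_water = 25, 4·y_seed budget + 3·y_water = 27.
→ y_seed budget = 3 and y_water = 5.
Δz = y_seed budget·Δb = 3 × (-3) = -9, so new z* = 1305 − 9 = 1296.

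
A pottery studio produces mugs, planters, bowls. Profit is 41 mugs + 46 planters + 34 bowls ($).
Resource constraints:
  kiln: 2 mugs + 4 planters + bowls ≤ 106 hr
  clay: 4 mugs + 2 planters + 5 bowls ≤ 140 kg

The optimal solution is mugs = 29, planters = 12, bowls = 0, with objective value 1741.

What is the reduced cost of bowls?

-4.5

Check each constraint at x*: kiln 106/106 (tight); clay 140/140 (tight).
From A_Bᵀ y = c: 2·y_kiln + 4·y_clay = 41; 4·y_kiln + 2·y_clay = 46.
Solving: y_kiln = 8.5, y_clay = 6.
Reduced cost of bowls: c₃ − yᵀa₃ = 34 − (8.5·1 + 6·5) = 34 − 38.5 = -4.5.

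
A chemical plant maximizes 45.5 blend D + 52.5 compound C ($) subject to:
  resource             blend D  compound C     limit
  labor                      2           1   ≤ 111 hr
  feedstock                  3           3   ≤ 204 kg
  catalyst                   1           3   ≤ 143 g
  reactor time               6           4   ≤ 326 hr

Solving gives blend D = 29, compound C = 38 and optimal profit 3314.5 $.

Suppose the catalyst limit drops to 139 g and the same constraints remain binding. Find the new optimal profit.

At the optimum: labor uses 96 of 111 (slack = 15); feedstock uses 201 of 204 (slack = 3); catalyst uses 143 of 143 (binding); reactor time uses 326 of 326 (binding).
Since labor, feedstock are not tight, their duals are 0.
From A_Bᵀ y = c: 1·y_catalyst + 6·y_reactor time = 45.5; 3·y_catalyst + 4·y_reactor time = 52.5.
This yields shadow prices y_catalyst = 9.5, y_reactor time = 6.
Δz = y_catalyst·Δb = 9.5 × (-4) = -38, so new z* = 3314.5 − 38 = 3276.5.

3276.5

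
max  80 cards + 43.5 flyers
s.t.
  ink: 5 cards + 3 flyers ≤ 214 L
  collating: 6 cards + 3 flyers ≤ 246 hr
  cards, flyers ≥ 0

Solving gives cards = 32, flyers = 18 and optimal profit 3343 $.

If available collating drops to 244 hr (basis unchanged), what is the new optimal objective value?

Both ink and collating are binding at x*.
Dual feasibility on the basic columns requires 5·y_ink + 6·y_collating = 80, 3·y_ink + 3·y_collating = 43.5.
Solving: y_ink = 7, y_collating = 7.5.
Δz = y_collating·Δb = 7.5 × (-2) = -15, so new z* = 3343 − 15 = 3328.

3328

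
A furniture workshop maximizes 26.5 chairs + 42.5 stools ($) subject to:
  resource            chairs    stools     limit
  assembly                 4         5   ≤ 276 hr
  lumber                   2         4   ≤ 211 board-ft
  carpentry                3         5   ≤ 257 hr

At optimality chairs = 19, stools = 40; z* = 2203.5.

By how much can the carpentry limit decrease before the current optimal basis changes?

Binding constraints: assembly, carpentry. The basis is B = [[4,5],[3,5]] with det 5.
Per unit decrease in carpentry, x* moves by d = (1, -0.8).
The basis stays optimal until stools reaches 0; allowable decrease = 50 hr.

50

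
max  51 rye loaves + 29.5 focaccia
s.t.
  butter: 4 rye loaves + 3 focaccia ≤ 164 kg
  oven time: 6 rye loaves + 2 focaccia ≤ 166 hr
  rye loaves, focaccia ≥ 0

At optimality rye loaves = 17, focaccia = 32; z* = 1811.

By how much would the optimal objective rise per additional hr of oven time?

Both butter and oven time are binding at x*.
Dual feasibility on the basic columns requires 4·y_butter + 6·y_oven time = 51, 3·y_butter + 2·y_oven time = 29.5.
This yields shadow prices y_butter = 7.5, y_oven time = 3.5.
Shadow price of oven time = 3.5.

3.5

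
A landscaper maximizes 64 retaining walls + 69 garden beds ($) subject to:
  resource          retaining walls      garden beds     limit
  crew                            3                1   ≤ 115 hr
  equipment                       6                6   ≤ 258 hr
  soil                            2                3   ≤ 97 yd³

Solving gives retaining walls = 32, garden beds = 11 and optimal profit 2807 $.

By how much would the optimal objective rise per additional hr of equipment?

Check each constraint at x*: crew 107/115 (slack 8); equipment 258/258 (tight); soil 97/97 (tight).
By complementary slackness, y = 0 for the non-binding constraint.
From A_Bᵀ y = c: 6·y_equipment + 2·y_soil = 64; 6·y_equipment + 3·y_soil = 69.
→ y_equipment = 9 and y_soil = 5.
Shadow price of equipment = 9.

9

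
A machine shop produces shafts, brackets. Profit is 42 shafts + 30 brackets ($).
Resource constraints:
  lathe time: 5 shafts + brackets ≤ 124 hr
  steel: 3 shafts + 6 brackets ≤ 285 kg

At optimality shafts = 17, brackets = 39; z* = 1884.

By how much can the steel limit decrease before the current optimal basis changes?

Binding constraints: lathe time, steel. The basis is B = [[5,1],[3,6]] with det 27.
Per unit decrease in steel, x* moves by d = (0.037, -0.1852).
The basis stays optimal until brackets reaches 0; allowable decrease = 210.6 kg.

210.6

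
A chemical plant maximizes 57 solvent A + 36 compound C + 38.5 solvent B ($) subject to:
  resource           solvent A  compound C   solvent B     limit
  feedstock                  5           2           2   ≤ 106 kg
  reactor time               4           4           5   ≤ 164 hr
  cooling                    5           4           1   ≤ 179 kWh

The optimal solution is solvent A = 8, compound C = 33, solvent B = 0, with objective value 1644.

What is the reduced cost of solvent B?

-3

Binding: feedstock and reactor time. Non-binding: cooling (7 unused).
Slack constraints have shadow price 0 (complementary slackness).
The binding rows give the dual system: 5·y_feedstock + 4·y_reactor time = 57 and 2·y_feedstock + 4·y_reactor time = 36.
Solving: y_feedstock = 7, y_reactor time = 5.5.
Reduced cost of solvent B: c₃ − yᵀa₃ = 38.5 − (7·2 + 5.5·5) = 38.5 − 41.5 = -3.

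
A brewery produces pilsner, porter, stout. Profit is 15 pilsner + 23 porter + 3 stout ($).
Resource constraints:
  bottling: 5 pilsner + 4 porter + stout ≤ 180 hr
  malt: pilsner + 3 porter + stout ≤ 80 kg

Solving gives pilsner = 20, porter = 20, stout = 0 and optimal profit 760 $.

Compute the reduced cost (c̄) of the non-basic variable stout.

-4

Both bottling and malt are binding at x*.
Dual feasibility on the basic columns requires 5·y_bottling + 1·y_malt = 15, 4·y_bottling + 3·y_malt = 23.
This yields shadow prices y_bottling = 2, y_malt = 5.
Reduced cost of stout: c₃ − yᵀa₃ = 3 − (2·1 + 5·1) = 3 − 7 = -4.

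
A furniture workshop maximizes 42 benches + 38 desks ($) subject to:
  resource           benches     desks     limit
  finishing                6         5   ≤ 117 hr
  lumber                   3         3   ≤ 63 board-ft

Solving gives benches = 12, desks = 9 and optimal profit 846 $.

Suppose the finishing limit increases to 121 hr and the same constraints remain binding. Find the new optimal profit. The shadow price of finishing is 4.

862

Δb = 4, so new z* = 846 + (4)·(4) = 846 + 16 = 862.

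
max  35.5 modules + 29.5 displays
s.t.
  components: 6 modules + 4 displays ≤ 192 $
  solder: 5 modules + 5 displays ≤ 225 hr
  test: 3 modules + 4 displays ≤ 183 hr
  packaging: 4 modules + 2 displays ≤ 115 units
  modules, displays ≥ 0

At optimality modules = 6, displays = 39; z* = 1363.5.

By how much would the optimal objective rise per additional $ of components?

At the optimum: components uses 192 of 192 (binding); solder uses 225 of 225 (binding); test uses 174 of 183 (slack = 9); packaging uses 102 of 115 (slack = 13).
By complementary slackness, y = 0 for the non-binding constraints.
The binding rows give the dual system: 6·y_components + 5·y_solder = 35.5 and 4·y_components + 5·y_solder = 29.5.
Solving: y_components = 3, y_solder = 3.5.
Shadow price of components = 3.

3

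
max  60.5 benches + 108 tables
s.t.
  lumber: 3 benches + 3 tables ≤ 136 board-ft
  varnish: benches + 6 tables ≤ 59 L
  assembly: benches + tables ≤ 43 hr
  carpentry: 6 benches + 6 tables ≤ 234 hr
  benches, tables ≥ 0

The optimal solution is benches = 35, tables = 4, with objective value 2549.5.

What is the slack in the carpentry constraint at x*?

carpentry used = 6·35 + 6·4 = 234; slack = 234 − 234 = 0.

0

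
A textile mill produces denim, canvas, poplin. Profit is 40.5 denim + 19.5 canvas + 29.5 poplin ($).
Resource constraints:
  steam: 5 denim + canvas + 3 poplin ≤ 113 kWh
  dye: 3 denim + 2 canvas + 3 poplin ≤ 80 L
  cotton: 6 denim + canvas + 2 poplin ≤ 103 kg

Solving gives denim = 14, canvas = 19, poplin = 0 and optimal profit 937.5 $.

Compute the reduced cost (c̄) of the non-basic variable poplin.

At the optimum: steam uses 89 of 113 (slack = 24); dye uses 80 of 80 (binding); cotton uses 103 of 103 (binding).
By complementary slackness, y = 0 for the non-binding constraint.
Dual feasibility on the basic columns requires 3·y_dye + 6·y_cotton = 40.5, 2·y_dye + 1·y_cotton = 19.5.
→ y_dye = 8.5 and y_cotton = 2.5.
Reduced cost of poplin: c₃ − yᵀa₃ = 29.5 − (8.5·3 + 2.5·2) = 29.5 − 30.5 = -1.

-1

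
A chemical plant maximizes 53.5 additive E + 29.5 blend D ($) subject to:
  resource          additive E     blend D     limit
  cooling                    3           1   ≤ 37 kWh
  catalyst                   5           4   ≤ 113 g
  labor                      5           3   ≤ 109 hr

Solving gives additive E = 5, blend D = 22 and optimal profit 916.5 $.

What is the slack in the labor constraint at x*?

labor used = 5·5 + 3·22 = 91; slack = 109 − 91 = 18.

18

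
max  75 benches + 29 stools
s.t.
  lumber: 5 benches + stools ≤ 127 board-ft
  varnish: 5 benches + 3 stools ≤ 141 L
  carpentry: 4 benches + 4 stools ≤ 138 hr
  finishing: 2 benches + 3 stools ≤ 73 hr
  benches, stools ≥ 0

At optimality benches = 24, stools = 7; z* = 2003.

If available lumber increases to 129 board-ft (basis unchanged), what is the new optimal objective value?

Binding: lumber and varnish. Non-binding: carpentry (14 unused), finishing (4 unused).
Slack constraints have shadow price 0 (complementary slackness).
Dual feasibility on the basic columns requires 5·y_lumber + 5·y_varnish = 75, 1·y_lumber + 3·y_varnish = 29.
Solving: y_lumber = 8, y_varnish = 7.
Δz = y_lumber·Δb = 8 × (2) = 16, so new z* = 2003 + 16 = 2019.

2019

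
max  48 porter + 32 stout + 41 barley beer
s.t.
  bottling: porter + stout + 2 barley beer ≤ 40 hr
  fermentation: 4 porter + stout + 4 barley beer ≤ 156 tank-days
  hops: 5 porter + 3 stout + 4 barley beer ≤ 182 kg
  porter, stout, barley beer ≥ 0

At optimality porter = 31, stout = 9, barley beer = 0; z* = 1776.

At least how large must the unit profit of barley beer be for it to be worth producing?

Check each constraint at x*: bottling 40/40 (tight); fermentation 133/156 (slack 23); hops 182/182 (tight).
Since fermentation is not tight, its dual is 0.
The binding rows give the dual system: 1·y_bottling + 5·y_hops = 48 and 1·y_bottling + 3·y_hops = 32.
→ y_bottling = 8 and y_hops = 8.
barley beer enters the basis when its profit ≥ yᵀa₃ = 8·2 + 8·4 = 48.

48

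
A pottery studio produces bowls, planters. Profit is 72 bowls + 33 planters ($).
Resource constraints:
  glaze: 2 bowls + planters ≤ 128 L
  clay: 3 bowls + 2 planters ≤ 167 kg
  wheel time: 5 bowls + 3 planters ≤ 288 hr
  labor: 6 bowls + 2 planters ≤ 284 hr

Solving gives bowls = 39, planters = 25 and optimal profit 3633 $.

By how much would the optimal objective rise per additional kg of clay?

9

Check each constraint at x*: glaze 103/128 (slack 25); clay 167/167 (tight); wheel time 270/288 (slack 18); labor 284/284 (tight).
Since glaze, wheel time are not tight, their duals are 0.
The binding rows give the dual system: 3·y_clay + 6·y_labor = 72 and 2·y_clay + 2·y_labor = 33.
This yields shadow prices y_clay = 9, y_labor = 7.5.
Shadow price of clay = 9.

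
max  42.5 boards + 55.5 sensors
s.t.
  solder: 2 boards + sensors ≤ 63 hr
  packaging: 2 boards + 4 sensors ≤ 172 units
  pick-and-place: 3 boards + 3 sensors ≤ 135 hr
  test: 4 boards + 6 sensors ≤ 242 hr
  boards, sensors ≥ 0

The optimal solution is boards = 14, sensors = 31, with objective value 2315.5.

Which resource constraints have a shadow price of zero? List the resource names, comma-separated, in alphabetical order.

packaging, solder

solder: 59/63 (slack 4)
packaging: 152/172 (slack 20)
pick-and-place: 135/135 (binding)
test: 242/242 (binding)
By complementary slackness, a constraint with positive slack has shadow price 0 → packaging, solder.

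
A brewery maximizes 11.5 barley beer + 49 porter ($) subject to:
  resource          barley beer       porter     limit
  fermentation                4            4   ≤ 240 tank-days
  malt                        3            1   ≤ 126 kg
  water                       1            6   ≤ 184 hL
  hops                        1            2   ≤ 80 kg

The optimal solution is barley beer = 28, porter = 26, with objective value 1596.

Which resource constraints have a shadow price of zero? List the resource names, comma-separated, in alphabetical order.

fermentation, malt

fermentation: 216/240 (slack 24)
malt: 110/126 (slack 16)
water: 184/184 (binding)
hops: 80/80 (binding)
By complementary slackness, a constraint with positive slack has shadow price 0 → fermentation, malt.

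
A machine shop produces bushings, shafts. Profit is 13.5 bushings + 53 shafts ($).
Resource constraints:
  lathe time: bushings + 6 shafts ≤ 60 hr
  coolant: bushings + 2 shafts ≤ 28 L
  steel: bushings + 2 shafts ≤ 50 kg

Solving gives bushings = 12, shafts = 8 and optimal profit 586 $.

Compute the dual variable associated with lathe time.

Check each constraint at x*: lathe time 60/60 (tight); coolant 28/28 (tight); steel 28/50 (slack 22).
By complementary slackness, y = 0 for the non-binding constraint.
The binding rows give the dual system: 1·y_lathe time + 1·y_coolant = 13.5 and 6·y_lathe time + 2·y_coolant = 53.
Solving: y_lathe time = 6.5, y_coolant = 7.
Shadow price of lathe time = 6.5.

6.5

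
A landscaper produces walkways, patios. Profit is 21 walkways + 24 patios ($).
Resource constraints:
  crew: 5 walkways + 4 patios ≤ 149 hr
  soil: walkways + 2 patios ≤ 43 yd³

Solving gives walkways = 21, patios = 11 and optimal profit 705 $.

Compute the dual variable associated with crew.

At the optimum: crew uses 149 of 149 (binding); soil uses 43 of 43 (binding).
The binding rows give the dual system: 5·y_crew + 1·y_soil = 21 and 4·y_crew + 2·y_soil = 24.
→ y_crew = 3 and y_soil = 6.
Shadow price of crew = 3.

3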